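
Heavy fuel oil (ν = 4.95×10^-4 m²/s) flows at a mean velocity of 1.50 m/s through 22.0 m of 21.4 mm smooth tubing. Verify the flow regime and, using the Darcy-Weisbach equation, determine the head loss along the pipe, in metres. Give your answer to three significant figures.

Re = VD/ν = 1.50·0.02140/4.95×10^-4 = 64.8 → laminar (Re < 2300)
f = 64/Re = 0.9869
h_f = f(L/D)V²/(2g) = 0.9869·(22.0/0.02140)·1.50²/(2·9.81) = 116.4 m

h_f ≈ 116 m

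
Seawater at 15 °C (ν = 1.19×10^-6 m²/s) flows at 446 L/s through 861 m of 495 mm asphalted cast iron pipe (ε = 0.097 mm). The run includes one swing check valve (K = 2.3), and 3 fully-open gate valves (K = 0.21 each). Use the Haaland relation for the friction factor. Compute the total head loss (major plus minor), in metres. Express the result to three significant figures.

V = 4Q/(πD²) = 2.318 m/s; V²/2g = 0.2738 m
Re = 9.64×10^5, ε/D = 1.96×10^-4 → f = 0.01458 (Haaland)
Major: h_f = f(L/D)·V²/2g = 0.01458·1739·0.2738 = 6.944 m
Minor: ΣK = 2.93; h_m = ΣK·V²/2g = 0.8021 m
Total H_L = 6.944 + 0.8021 = 7.746 m

H_L ≈ 7.75 m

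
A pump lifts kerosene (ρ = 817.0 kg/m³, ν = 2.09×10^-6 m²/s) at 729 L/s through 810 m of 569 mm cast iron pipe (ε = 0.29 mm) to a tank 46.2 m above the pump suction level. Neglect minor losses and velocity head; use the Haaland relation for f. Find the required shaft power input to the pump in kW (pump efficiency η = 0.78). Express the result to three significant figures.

P_shaft ≈ 424 kW

V = 4Q/(πD²) = 2.867 m/s; Re = 7.81×10^5; ε/D = 5.10×10^-4; f = 0.01735
h_f = f(L/D)V²/2g = 10.35 m
Total head H = z + h_f = 46.2 + 10.35 = 56.55 m
P_hyd = ρgQH = 817.0·9.81·0.729·56.55 = 330.4 kW
P_shaft = P_hyd/η = 330.4/0.78 = 423.6 kW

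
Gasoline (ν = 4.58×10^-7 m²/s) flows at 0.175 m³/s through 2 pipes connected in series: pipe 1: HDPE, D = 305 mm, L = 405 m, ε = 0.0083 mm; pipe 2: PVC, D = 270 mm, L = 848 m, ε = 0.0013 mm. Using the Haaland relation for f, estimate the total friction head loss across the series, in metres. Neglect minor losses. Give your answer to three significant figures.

Pipe 1: V = 2.395 m/s, Re = 1.60×10^6, ε/D = 2.72×10^-5, f = 0.01142, h_1 = f(L/D)V²/2g = 4.434 m
Pipe 2: V = 3.056 m/s, Re = 1.80×10^6, ε/D = 4.81×10^-6, f = 0.01064, h_2 = f(L/D)V²/2g = 15.92 m
Series → Q common, losses add: H = Σh = 20.35 m

H ≈ 20.4 m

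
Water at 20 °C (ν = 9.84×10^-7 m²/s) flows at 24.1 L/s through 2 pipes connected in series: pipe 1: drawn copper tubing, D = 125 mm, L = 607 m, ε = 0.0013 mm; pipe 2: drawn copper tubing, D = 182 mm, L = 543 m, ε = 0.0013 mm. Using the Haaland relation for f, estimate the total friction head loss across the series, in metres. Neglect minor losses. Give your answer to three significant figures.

Pipe 1: V = 1.964 m/s, Re = 2.49×10^5, ε/D = 1.04×10^-5, f = 0.01492, h_1 = f(L/D)V²/2g = 14.25 m
Pipe 2: V = 0.9264 m/s, Re = 1.71×10^5, ε/D = 7.14×10^-6, f = 0.01601, h_2 = f(L/D)V²/2g = 2.090 m
Series → Q common, losses add: H = Σh = 16.34 m

H ≈ 16.3 m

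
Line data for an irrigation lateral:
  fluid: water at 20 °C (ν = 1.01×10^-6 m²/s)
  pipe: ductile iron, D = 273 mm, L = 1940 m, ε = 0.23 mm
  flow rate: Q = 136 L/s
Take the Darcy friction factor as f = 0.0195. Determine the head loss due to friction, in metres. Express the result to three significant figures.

V = 4Q/(πD²) = 4·0.136/(π·0.273²) = 2.323 m/s
h_f = f(L/D)V²/(2g) = 0.01950·(1940/0.273)·2.323²/(2·9.81) = 38.13 m

h_f ≈ 38.1 m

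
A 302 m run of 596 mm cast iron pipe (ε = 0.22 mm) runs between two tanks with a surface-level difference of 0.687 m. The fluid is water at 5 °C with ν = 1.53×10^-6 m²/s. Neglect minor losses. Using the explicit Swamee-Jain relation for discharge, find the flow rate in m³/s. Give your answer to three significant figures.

Q ≈ 0.351 m³/s

Swamee-Jain (Type II): Q = -0.965·√(gD⁵h_f/L)·ln[ε/(3.7D) + √(3.17ν²L/(gD³h_f))]
√(gD⁵h_f/L) = √(9.81·0.596⁵·0.687/302) = 0.04097
ε/(3.7D) = 9.98×10^-5; √(3.17ν²L/(gD³h_f)) = 3.96×10^-5
Q = -0.965·0.04097·ln(1.394×10^-4) = 0.3510 m³/s
Check: V = 1.26 m/s, Re = 4.90×10^5, f = 0.01692, h_f = 0.692 m ≈ 0.687 m ✓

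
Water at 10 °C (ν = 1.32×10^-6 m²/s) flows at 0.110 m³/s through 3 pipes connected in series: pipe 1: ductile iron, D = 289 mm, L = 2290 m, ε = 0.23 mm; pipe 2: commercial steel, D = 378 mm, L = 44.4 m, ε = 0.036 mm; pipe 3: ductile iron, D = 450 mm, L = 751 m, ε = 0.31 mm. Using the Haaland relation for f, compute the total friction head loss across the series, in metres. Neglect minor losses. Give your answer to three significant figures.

Pipe 1: V = 1.677 m/s, Re = 3.67×10^5, ε/D = 7.96×10^-4, f = 0.01945, h_1 = f(L/D)V²/2g = 22.08 m
Pipe 2: V = 0.9802 m/s, Re = 2.81×10^5, ε/D = 9.52×10^-5, f = 0.01533, h_2 = f(L/D)V²/2g = 0.08821 m
Pipe 3: V = 0.6916 m/s, Re = 2.36×10^5, ε/D = 6.89×10^-4, f = 0.01936, h_3 = f(L/D)V²/2g = 0.7877 m
Series → Q common, losses add: H = Σh = 22.96 m

H ≈ 23.0 m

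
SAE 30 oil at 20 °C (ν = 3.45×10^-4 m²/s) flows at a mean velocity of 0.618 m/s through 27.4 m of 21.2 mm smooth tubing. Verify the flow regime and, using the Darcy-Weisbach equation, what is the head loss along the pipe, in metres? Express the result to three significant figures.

h_f ≈ 42.4 m

Re = VD/ν = 0.618·0.02120/3.45×10^-4 = 38.0 → laminar (Re < 2300)
f = 64/Re = 1.685
h_f = f(L/D)V²/(2g) = 1.685·(27.4/0.02120)·0.618²/(2·9.81) = 42.40 m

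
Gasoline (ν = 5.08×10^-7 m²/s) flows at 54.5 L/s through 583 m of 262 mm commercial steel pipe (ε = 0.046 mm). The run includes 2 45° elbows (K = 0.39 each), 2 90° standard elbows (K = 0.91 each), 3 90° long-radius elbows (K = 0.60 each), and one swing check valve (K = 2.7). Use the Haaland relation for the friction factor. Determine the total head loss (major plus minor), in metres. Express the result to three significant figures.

H_L ≈ 2.11 m

V = 4Q/(πD²) = 1.011 m/s; V²/2g = 0.05208 m
Re = 5.21×10^5, ε/D = 1.76×10^-4 → f = 0.01500 (Haaland)
Major: h_f = f(L/D)·V²/2g = 0.01500·2225·0.05208 = 1.739 m
Minor: ΣK = 7.10; h_m = ΣK·V²/2g = 0.3698 m
Total H_L = 1.739 + 0.3698 = 2.108 m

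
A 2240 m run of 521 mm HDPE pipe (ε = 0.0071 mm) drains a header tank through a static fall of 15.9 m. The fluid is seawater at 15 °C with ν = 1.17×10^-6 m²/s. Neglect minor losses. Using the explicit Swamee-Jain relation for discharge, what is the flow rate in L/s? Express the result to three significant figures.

Swamee-Jain (Type II): Q = -0.965·√(gD⁵h_f/L)·ln[ε/(3.7D) + √(3.17ν²L/(gD³h_f))]
√(gD⁵h_f/L) = √(9.81·0.521⁵·15.9/2240) = 0.05170
ε/(3.7D) = 3.68×10^-6; √(3.17ν²L/(gD³h_f)) = 2.10×10^-5
Q = -0.965·0.05170·ln(2.467×10^-5) = 0.5293 m³/s
Check: V = 2.48 m/s, Re = 1.11×10^6, f = 0.01176, h_f = 15.9 m ≈ 15.9 m ✓

Q ≈ 529 L/s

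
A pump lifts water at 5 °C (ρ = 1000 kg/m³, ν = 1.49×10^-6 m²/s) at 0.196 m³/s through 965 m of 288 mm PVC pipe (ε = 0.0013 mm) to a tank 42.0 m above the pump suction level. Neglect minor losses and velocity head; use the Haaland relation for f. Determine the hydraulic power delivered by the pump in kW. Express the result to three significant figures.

P_hyd ≈ 119 kW

V = 4Q/(πD²) = 3.009 m/s; Re = 5.82×10^5; ε/D = 4.51×10^-6; f = 0.01277
h_f = f(L/D)V²/2g = 19.74 m
Total head H = z + h_f = 42.0 + 19.74 = 61.74 m
P_hyd = ρgQH = 1000·9.81·0.196·61.74 = 118.7 kW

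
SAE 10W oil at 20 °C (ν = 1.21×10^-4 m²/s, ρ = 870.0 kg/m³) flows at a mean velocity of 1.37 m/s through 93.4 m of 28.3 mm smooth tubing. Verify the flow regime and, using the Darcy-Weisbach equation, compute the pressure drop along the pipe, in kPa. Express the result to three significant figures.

Δp ≈ 538 kPa

Re = VD/ν = 1.37·0.02830/1.21×10^-4 = 320 → laminar (Re < 2300)
f = 64/Re = 0.1997
h_f = f(L/D)V²/(2g) = 0.1997·(93.4/0.02830)·1.37²/(2·9.81) = 63.06 m
Δp = ρg·h_f = 870.0·9.81·63.06 = 538.2 kPa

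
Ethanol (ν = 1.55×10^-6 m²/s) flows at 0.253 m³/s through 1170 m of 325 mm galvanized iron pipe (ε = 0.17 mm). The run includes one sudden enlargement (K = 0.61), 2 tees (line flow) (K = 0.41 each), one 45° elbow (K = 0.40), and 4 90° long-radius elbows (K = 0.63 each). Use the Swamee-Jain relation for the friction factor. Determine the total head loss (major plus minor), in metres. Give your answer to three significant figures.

V = 4Q/(πD²) = 3.050 m/s; V²/2g = 0.4741 m
Re = 6.39×10^5, ε/D = 5.23×10^-4 → f = 0.01772 (Swamee-Jain)
Major: h_f = f(L/D)·V²/2g = 0.01772·3600·0.4741 = 30.25 m
Minor: ΣK = 4.35; h_m = ΣK·V²/2g = 2.062 m
Total H_L = 30.25 + 2.062 = 32.31 m

H_L ≈ 32.3 m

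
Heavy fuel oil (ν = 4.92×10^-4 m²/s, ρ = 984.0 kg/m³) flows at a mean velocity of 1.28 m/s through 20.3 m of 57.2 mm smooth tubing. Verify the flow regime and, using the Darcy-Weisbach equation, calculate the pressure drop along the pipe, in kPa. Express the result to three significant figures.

Re = VD/ν = 1.28·0.05720/4.92×10^-4 = 149 → laminar (Re < 2300)
f = 64/Re = 0.4301
h_f = f(L/D)V²/(2g) = 0.4301·(20.3/0.05720)·1.28²/(2·9.81) = 12.75 m
Δp = ρg·h_f = 984.0·9.81·12.75 = 123.0 kPa

Δp ≈ 123 kPa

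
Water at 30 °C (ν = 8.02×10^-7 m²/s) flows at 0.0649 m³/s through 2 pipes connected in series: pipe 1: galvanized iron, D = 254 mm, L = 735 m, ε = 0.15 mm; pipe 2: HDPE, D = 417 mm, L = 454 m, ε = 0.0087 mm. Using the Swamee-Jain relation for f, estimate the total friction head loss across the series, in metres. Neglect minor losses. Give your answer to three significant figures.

H ≈ 4.67 m

Pipe 1: V = 1.281 m/s, Re = 4.06×10^5, ε/D = 5.91×10^-4, f = 0.01851, h_1 = f(L/D)V²/2g = 4.477 m
Pipe 2: V = 0.4752 m/s, Re = 2.47×10^5, ε/D = 2.09×10^-5, f = 0.01513, h_2 = f(L/D)V²/2g = 0.1896 m
Series → Q common, losses add: H = Σh = 4.667 m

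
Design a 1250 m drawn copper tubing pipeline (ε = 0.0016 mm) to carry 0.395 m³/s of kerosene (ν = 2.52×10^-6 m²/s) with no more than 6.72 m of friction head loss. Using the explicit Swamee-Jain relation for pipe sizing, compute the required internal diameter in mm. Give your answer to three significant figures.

D ≈ 513 mm

Swamee-Jain (Type III): D = 0.66·[ε^1.25·(LQ²/(gh_f))^4.75 + ν·Q^9.4·(L/(gh_f))^5.2]^0.04
LQ²/(gh_f) = 2.958; L/(gh_f) = 18.96
Term 1 = ε^1.25·(…)^4.75 = 9.83×10^-6; Term 2 = ν·Q^9.4·(…)^5.2 = 0.00180
D = 0.66·(9.83×10^-6 + 0.00180)^0.04 = 0.5126 m = 513 mm
Check: V = 1.91 m/s, Re = 3.89×10^5, f = 0.01374, h_f = 6.25 m ≈ 6.72 m ✓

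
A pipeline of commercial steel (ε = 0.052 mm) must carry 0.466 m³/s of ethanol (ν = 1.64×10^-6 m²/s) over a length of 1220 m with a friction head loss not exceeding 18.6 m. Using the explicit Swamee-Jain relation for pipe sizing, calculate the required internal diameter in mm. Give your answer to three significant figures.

D ≈ 444 mm

Swamee-Jain (Type III): D = 0.66·[ε^1.25·(LQ²/(gh_f))^4.75 + ν·Q^9.4·(L/(gh_f))^5.2]^0.04
LQ²/(gh_f) = 1.452; L/(gh_f) = 6.686
Term 1 = ε^1.25·(…)^4.75 = 2.60×10^-5; Term 2 = ν·Q^9.4·(…)^5.2 = 2.45×10^-5
D = 0.66·(2.60×10^-5 + 2.45×10^-5)^0.04 = 0.4443 m = 444 mm
Check: V = 3.01 m/s, Re = 8.14×10^5, f = 0.01398, h_f = 17.7 m ≈ 18.6 m ✓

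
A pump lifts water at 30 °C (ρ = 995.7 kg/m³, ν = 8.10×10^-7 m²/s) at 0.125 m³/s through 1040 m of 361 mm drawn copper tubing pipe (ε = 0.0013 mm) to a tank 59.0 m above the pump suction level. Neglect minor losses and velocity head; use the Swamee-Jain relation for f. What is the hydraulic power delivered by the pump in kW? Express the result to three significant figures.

V = 4Q/(πD²) = 1.221 m/s; Re = 5.44×10^5; ε/D = 3.60×10^-6; f = 0.01296
h_f = f(L/D)V²/2g = 2.837 m
Total head H = z + h_f = 59.0 + 2.837 = 61.84 m
P_hyd = ρgQH = 995.7·9.81·0.125·61.84 = 75.50 kW

P_hyd ≈ 75.5 kW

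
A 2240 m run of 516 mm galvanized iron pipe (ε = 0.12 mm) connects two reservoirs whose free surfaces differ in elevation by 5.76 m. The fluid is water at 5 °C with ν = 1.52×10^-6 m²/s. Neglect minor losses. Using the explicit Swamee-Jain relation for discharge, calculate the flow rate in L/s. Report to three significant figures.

Swamee-Jain (Type II): Q = -0.965·√(gD⁵h_f/L)·ln[ε/(3.7D) + √(3.17ν²L/(gD³h_f))]
√(gD⁵h_f/L) = √(9.81·0.516⁵·5.76/2240) = 0.03038
ε/(3.7D) = 6.29×10^-5; √(3.17ν²L/(gD³h_f)) = 4.60×10^-5
Q = -0.965·0.03038·ln(1.088×10^-4) = 0.2675 m³/s
Check: V = 1.28 m/s, Re = 4.34×10^5, f = 0.01599, h_f = 5.79 m ≈ 5.76 m ✓

Q ≈ 268 L/s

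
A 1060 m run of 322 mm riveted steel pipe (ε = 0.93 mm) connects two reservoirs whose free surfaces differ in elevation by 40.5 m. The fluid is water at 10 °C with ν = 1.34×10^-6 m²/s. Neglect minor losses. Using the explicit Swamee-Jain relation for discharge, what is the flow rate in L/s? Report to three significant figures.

Swamee-Jain (Type II): Q = -0.965·√(gD⁵h_f/L)·ln[ε/(3.7D) + √(3.17ν²L/(gD³h_f))]
√(gD⁵h_f/L) = √(9.81·0.322⁵·40.5/1060) = 0.03602
ε/(3.7D) = 7.81×10^-4; √(3.17ν²L/(gD³h_f)) = 2.13×10^-5
Q = -0.965·0.03602·ln(8.019×10^-4) = 0.2478 m³/s
Check: V = 3.04 m/s, Re = 7.31×10^5, f = 0.02617, h_f = 40.6 m ≈ 40.5 m ✓

Q ≈ 248 L/s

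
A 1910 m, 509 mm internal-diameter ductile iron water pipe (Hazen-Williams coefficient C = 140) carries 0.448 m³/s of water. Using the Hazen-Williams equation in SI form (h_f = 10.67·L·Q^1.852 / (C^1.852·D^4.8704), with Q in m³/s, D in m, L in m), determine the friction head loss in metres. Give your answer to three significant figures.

h_f = 10.67·1910·0.448^1.852 / (140^1.852·0.509^4.8704) = 13.10 m

h_f ≈ 13.1 m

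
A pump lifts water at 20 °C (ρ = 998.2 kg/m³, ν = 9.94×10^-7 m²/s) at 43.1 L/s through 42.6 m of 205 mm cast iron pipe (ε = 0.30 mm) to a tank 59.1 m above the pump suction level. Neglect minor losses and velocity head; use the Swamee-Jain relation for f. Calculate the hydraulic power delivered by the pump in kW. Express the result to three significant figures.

V = 4Q/(πD²) = 1.306 m/s; Re = 2.69×10^5; ε/D = 0.00146; f = 0.02257
h_f = f(L/D)V²/2g = 0.4077 m
Total head H = z + h_f = 59.1 + 0.4077 = 59.51 m
P_hyd = ρgQH = 998.2·9.81·0.0431·59.51 = 25.12 kW

P_hyd ≈ 25.1 kW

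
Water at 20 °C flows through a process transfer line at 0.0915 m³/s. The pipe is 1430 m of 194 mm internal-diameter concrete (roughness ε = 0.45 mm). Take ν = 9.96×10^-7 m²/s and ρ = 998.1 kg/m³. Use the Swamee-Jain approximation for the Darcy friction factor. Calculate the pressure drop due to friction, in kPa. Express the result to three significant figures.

V = 4Q/(πD²) = 4·0.0915/(π·0.194²) = 3.095 m/s
Re = VD/ν = 3.095·0.194/9.96×10^-7 = 6.03×10^5 → turbulent
ε/D = 0.45/194 = 0.00232
Swamee-Jain: f = 0.02475
h_f = f(L/D)V²/(2g) = 0.02475·(1430/0.194)·3.095²/(2·9.81) = 89.08 m
Δp = ρg·h_f = 998.1·9.81·89.08 = 872.2 kPa

Δp ≈ 872 kPa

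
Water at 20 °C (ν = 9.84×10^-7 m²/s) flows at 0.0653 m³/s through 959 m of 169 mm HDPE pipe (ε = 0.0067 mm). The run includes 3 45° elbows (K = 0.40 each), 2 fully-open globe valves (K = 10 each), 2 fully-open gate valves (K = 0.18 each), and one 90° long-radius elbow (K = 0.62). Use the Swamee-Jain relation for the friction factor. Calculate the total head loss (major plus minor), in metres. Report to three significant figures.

V = 4Q/(πD²) = 2.911 m/s; V²/2g = 0.4319 m
Re = 5.00×10^5, ε/D = 3.96×10^-5 → f = 0.01369 (Swamee-Jain)
Major: h_f = f(L/D)·V²/2g = 0.01369·5675·0.4319 = 33.56 m
Minor: ΣK = 22.2; h_m = ΣK·V²/2g = 9.580 m
Total H_L = 33.56 + 9.580 = 43.14 m

H_L ≈ 43.1 m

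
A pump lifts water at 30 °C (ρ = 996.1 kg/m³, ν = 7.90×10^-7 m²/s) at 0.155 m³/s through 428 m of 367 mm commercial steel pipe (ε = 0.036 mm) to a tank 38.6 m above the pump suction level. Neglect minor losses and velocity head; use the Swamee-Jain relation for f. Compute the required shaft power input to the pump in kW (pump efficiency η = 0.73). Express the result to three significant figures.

V = 4Q/(πD²) = 1.465 m/s; Re = 6.81×10^5; ε/D = 9.81×10^-5; f = 0.01397
h_f = f(L/D)V²/2g = 1.783 m
Total head H = z + h_f = 38.6 + 1.783 = 40.38 m
P_hyd = ρgQH = 996.1·9.81·0.155·40.38 = 61.16 kW
P_shaft = P_hyd/η = 61.16/0.73 = 83.79 kW

P_shaft ≈ 83.8 kW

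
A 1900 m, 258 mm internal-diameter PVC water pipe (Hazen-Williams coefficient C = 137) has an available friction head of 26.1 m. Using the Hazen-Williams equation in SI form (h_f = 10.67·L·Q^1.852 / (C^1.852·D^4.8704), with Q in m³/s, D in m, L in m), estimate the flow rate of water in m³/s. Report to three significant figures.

Rearranging: Q = [h_f·C^1.852·D^4.8704 / (10.67·L)]^(1/1.852)
Q = [26.1·137^1.852·0.258^4.8704 / (10.67·1900)]^0.540 = 0.1068 m³/s

Q ≈ 0.107 m³/s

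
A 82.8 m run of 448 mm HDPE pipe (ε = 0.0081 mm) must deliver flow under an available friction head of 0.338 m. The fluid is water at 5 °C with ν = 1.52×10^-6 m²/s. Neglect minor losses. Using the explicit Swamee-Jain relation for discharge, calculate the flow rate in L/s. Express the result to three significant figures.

Q ≈ 257 L/s

Swamee-Jain (Type II): Q = -0.965·√(gD⁵h_f/L)·ln[ε/(3.7D) + √(3.17ν²L/(gD³h_f))]
√(gD⁵h_f/L) = √(9.81·0.448⁵·0.338/82.8) = 0.02688
ε/(3.7D) = 4.89×10^-6; √(3.17ν²L/(gD³h_f)) = 4.51×10^-5
Q = -0.965·0.02688·ln(4.999×10^-5) = 0.2569 m³/s
Check: V = 1.63 m/s, Re = 4.80×10^5, f = 0.01346, h_f = 0.337 m ≈ 0.338 m ✓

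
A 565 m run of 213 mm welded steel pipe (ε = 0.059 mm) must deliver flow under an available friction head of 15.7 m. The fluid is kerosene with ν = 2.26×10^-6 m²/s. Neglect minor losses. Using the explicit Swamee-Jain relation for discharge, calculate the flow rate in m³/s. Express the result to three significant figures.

Q ≈ 0.0927 m³/s

Swamee-Jain (Type II): Q = -0.965·√(gD⁵h_f/L)·ln[ε/(3.7D) + √(3.17ν²L/(gD³h_f))]
√(gD⁵h_f/L) = √(9.81·0.213⁵·15.7/565) = 0.01093
ε/(3.7D) = 7.49×10^-5; √(3.17ν²L/(gD³h_f)) = 7.84×10^-5
Q = -0.965·0.01093·ln(1.533×10^-4) = 0.09266 m³/s
Check: V = 2.60 m/s, Re = 2.45×10^5, f = 0.01725, h_f = 15.8 m ≈ 15.7 m ✓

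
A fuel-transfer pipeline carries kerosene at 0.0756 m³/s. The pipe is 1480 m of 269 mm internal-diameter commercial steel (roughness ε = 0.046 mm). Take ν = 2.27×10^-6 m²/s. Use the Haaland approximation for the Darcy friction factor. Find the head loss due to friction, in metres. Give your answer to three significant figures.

V = 4Q/(πD²) = 4·0.0756/(π·0.269²) = 1.330 m/s
Re = VD/ν = 1.330·0.269/2.27×10^-6 = 1.58×10^5 → turbulent
ε/D = 0.046/269 = 1.71×10^-4
Haaland: f = 0.01727
h_f = f(L/D)V²/(2g) = 0.01727·(1480/0.269)·1.330²/(2·9.81) = 8.568 m

h_f ≈ 8.57 m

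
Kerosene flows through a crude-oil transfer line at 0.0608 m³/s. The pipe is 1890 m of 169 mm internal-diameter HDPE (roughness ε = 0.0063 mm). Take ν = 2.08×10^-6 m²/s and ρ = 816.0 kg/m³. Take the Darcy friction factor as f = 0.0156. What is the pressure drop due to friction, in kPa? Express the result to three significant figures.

Δp ≈ 523 kPa

V = 4Q/(πD²) = 4·0.0608/(π·0.169²) = 2.710 m/s
h_f = f(L/D)V²/(2g) = 0.01560·(1890/0.169)·2.710²/(2·9.81) = 65.33 m
Δp = ρg·h_f = 816.0·9.81·65.33 = 522.9 kPa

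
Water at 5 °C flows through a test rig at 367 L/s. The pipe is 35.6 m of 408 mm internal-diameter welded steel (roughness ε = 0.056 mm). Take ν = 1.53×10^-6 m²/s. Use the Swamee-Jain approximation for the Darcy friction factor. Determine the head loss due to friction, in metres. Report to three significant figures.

V = 4Q/(πD²) = 4·0.367/(π·0.408²) = 2.807 m/s
Re = VD/ν = 2.807·0.408/1.53×10^-6 = 7.49×10^5 → turbulent
ε/D = 0.056/408 = 1.37×10^-4
Swamee-Jain: f = 0.01434
h_f = f(L/D)V²/(2g) = 0.01434·(35.6/0.408)·2.807²/(2·9.81) = 0.5025 m

h_f ≈ 0.502 m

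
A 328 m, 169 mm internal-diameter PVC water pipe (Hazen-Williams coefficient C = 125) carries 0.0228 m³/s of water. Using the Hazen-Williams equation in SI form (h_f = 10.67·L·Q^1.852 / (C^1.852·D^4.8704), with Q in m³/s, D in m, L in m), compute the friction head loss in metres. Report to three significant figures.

h_f ≈ 2.40 m

h_f = 10.67·328·0.0228^1.852 / (125^1.852·0.169^4.8704) = 2.399 m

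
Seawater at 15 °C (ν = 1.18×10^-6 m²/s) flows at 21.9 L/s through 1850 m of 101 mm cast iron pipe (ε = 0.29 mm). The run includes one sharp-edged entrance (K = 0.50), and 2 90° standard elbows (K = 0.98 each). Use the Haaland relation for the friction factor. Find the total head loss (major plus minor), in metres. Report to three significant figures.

H_L ≈ 185 m

V = 4Q/(πD²) = 2.733 m/s; V²/2g = 0.3808 m
Re = 2.34×10^5, ε/D = 0.00287 → f = 0.02643 (Haaland)
Major: h_f = f(L/D)·V²/2g = 0.02643·18317·0.3808 = 184.3 m
Minor: ΣK = 2.46; h_m = ΣK·V²/2g = 0.9368 m
Total H_L = 184.3 + 0.9368 = 185.3 m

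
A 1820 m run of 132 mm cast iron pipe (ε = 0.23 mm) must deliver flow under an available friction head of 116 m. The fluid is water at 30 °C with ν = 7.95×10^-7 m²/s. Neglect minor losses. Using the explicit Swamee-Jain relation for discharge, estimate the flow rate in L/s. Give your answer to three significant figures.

Swamee-Jain (Type II): Q = -0.965·√(gD⁵h_f/L)·ln[ε/(3.7D) + √(3.17ν²L/(gD³h_f))]
√(gD⁵h_f/L) = √(9.81·0.132⁵·116/1820) = 0.005006
ε/(3.7D) = 4.71×10^-4; √(3.17ν²L/(gD³h_f)) = 3.73×10^-5
Q = -0.965·0.005006·ln(5.083×10^-4) = 0.03664 m³/s
Check: V = 2.68 m/s, Re = 4.45×10^5, f = 0.02316, h_f = 117 m ≈ 116 m ✓

Q ≈ 36.6 L/s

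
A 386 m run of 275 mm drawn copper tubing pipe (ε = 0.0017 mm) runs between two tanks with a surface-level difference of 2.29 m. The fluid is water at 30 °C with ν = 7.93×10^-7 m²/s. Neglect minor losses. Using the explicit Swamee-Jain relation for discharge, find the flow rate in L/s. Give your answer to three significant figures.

Q ≈ 93.0 L/s

Swamee-Jain (Type II): Q = -0.965·√(gD⁵h_f/L)·ln[ε/(3.7D) + √(3.17ν²L/(gD³h_f))]
√(gD⁵h_f/L) = √(9.81·0.275⁵·2.29/386) = 0.009567
ε/(3.7D) = 1.67×10^-6; √(3.17ν²L/(gD³h_f)) = 4.06×10^-5
Q = -0.965·0.009567·ln(4.225×10^-5) = 0.09299 m³/s
Check: V = 1.57 m/s, Re = 5.43×10^5, f = 0.01301, h_f = 2.28 m ≈ 2.29 m ✓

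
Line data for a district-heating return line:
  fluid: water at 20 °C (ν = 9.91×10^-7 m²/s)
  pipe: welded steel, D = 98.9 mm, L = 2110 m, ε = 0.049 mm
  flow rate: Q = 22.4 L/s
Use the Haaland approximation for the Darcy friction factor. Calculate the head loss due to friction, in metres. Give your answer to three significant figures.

h_f ≈ 167 m

V = 4Q/(πD²) = 4·0.0224/(π·0.0989²) = 2.916 m/s
Re = VD/ν = 2.916·0.0989/9.91×10^-7 = 2.91×10^5 → turbulent
ε/D = 0.049/98.9 = 4.95×10^-4
Haaland: f = 0.01808
h_f = f(L/D)V²/(2g) = 0.01808·(2110/0.0989)·2.916²/(2·9.81) = 167.2 m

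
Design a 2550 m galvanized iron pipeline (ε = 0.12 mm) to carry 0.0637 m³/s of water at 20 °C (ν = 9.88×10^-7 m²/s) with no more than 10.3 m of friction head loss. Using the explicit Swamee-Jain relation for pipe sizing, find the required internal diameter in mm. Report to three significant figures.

Swamee-Jain (Type III): D = 0.66·[ε^1.25·(LQ²/(gh_f))^4.75 + ν·Q^9.4·(L/(gh_f))^5.2]^0.04
LQ²/(gh_f) = 0.1024; L/(gh_f) = 25.24
Term 1 = ε^1.25·(…)^4.75 = 2.50×10^-10; Term 2 = ν·Q^9.4·(…)^5.2 = 1.11×10^-10
D = 0.66·(2.50×10^-10 + 1.11×10^-10)^0.04 = 0.2766 m = 277 mm
Check: V = 1.06 m/s, Re = 2.97×10^5, f = 0.01795, h_f = 9.48 m ≈ 10.3 m ✓

D ≈ 277 mm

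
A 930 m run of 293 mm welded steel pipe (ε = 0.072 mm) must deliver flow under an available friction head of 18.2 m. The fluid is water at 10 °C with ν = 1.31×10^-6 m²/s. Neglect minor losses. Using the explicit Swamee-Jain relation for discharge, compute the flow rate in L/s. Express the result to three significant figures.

Q ≈ 181 L/s

Swamee-Jain (Type II): Q = -0.965·√(gD⁵h_f/L)·ln[ε/(3.7D) + √(3.17ν²L/(gD³h_f))]
√(gD⁵h_f/L) = √(9.81·0.293⁵·18.2/930) = 0.02036
ε/(3.7D) = 6.64×10^-5; √(3.17ν²L/(gD³h_f)) = 3.36×10^-5
Q = -0.965·0.02036·ln(9.998×10^-5) = 0.1810 m³/s
Check: V = 2.68 m/s, Re = 6.00×10^5, f = 0.01571, h_f = 18.3 m ≈ 18.2 m ✓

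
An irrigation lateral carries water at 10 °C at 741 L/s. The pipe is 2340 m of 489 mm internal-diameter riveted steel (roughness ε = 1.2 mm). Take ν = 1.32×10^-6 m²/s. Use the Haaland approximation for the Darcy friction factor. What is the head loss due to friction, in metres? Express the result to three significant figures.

V = 4Q/(πD²) = 4·0.741/(π·0.489²) = 3.946 m/s
Re = VD/ν = 3.946·0.489/1.32×10^-6 = 1.46×10^6 → turbulent
ε/D = 1.2/489 = 0.00245
Haaland: f = 0.02489
h_f = f(L/D)V²/(2g) = 0.02489·(2340/0.489)·3.946²/(2·9.81) = 94.52 m

h_f ≈ 94.5 m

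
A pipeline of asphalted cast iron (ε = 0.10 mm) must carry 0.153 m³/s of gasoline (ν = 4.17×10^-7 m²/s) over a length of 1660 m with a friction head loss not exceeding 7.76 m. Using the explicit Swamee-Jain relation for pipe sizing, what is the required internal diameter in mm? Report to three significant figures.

D ≈ 369 mm

Swamee-Jain (Type III): D = 0.66·[ε^1.25·(LQ²/(gh_f))^4.75 + ν·Q^9.4·(L/(gh_f))^5.2]^0.04
LQ²/(gh_f) = 0.5105; L/(gh_f) = 21.81
Term 1 = ε^1.25·(…)^4.75 = 4.10×10^-7; Term 2 = ν·Q^9.4·(…)^5.2 = 8.26×10^-8
D = 0.66·(4.10×10^-7 + 8.26×10^-8)^0.04 = 0.3692 m = 369 mm
Check: V = 1.43 m/s, Re = 1.27×10^6, f = 0.01533, h_f = 7.18 m ≈ 7.76 m ✓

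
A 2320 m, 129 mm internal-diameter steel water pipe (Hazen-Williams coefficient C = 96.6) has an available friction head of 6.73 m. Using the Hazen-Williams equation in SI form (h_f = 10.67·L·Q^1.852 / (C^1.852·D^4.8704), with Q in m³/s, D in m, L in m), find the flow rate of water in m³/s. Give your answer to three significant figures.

Q ≈ 0.00526 m³/s

Rearranging: Q = [h_f·C^1.852·D^4.8704 / (10.67·L)]^(1/1.852)
Q = [6.73·96.6^1.852·0.129^4.8704 / (10.67·2320)]^0.540 = 0.005257 m³/s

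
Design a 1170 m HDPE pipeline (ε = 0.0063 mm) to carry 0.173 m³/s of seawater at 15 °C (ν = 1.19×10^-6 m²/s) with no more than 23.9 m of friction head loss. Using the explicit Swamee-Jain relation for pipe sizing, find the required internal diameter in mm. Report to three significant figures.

D ≈ 277 mm

Swamee-Jain (Type III): D = 0.66·[ε^1.25·(LQ²/(gh_f))^4.75 + ν·Q^9.4·(L/(gh_f))^5.2]^0.04
LQ²/(gh_f) = 0.1494; L/(gh_f) = 4.990
Term 1 = ε^1.25·(…)^4.75 = 3.77×10^-11; Term 2 = ν·Q^9.4·(…)^5.2 = 3.49×10^-10
D = 0.66·(3.77×10^-11 + 3.49×10^-10)^0.04 = 0.2774 m = 277 mm
Check: V = 2.86 m/s, Re = 6.67×10^5, f = 0.01286, h_f = 22.7 m ≈ 23.9 m ✓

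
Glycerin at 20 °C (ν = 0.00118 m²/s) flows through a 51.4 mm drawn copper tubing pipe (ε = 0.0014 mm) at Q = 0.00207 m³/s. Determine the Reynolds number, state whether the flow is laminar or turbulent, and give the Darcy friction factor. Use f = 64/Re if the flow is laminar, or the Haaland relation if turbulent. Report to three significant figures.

V = 4Q/(πD²) = 0.9976 m/s
Re = VD/ν = 0.9976·0.0514/0.00118 = 43.5
Re < 2300 → laminar → f = 64/Re = 1.473

Re ≈ 43.5; laminar; f = 64/Re ≈ 1.47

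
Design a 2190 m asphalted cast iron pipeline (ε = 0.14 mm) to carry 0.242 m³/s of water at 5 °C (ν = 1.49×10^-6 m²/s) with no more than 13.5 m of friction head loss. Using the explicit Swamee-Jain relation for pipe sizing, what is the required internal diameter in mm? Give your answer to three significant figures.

Swamee-Jain (Type III): D = 0.66·[ε^1.25·(LQ²/(gh_f))^4.75 + ν·Q^9.4·(L/(gh_f))^5.2]^0.04
LQ²/(gh_f) = 0.9684; L/(gh_f) = 16.54
Term 1 = ε^1.25·(…)^4.75 = 1.31×10^-5; Term 2 = ν·Q^9.4·(…)^5.2 = 5.21×10^-6
D = 0.66·(1.31×10^-5 + 5.21×10^-6)^0.04 = 0.4266 m = 427 mm
Check: V = 1.69 m/s, Re = 4.85×10^5, f = 0.01663, h_f = 12.5 m ≈ 13.5 m ✓

D ≈ 427 mm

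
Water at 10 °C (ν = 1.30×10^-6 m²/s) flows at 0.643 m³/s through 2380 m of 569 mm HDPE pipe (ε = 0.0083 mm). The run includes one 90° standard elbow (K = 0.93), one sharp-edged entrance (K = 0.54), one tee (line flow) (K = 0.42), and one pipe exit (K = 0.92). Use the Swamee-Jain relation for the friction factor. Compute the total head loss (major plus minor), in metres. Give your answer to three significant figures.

H_L ≈ 17.0 m

V = 4Q/(πD²) = 2.529 m/s; V²/2g = 0.3259 m
Re = 1.11×10^6, ε/D = 1.46×10^-5 → f = 0.01179 (Swamee-Jain)
Major: h_f = f(L/D)·V²/2g = 0.01179·4183·0.3259 = 16.07 m
Minor: ΣK = 2.81; h_m = ΣK·V²/2g = 0.9158 m
Total H_L = 16.07 + 0.9158 = 16.98 m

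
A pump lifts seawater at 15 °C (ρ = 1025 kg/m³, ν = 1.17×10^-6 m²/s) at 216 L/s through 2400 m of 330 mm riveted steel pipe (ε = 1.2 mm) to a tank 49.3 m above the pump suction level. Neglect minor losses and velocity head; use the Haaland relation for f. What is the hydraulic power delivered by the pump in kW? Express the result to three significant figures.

P_hyd ≈ 250 kW

V = 4Q/(πD²) = 2.525 m/s; Re = 7.12×10^5; ε/D = 0.00364; f = 0.02785
h_f = f(L/D)V²/2g = 65.83 m
Total head H = z + h_f = 49.3 + 65.83 = 115.1 m
P_hyd = ρgQH = 1025·9.81·0.216·115.1 = 250.1 kW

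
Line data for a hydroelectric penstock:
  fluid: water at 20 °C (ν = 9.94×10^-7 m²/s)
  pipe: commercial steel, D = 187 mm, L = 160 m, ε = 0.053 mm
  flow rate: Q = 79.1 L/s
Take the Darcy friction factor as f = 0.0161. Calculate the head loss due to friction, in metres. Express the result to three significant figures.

V = 4Q/(πD²) = 4·0.0791/(π·0.187²) = 2.880 m/s
h_f = f(L/D)V²/(2g) = 0.01610·(160/0.187)·2.880²/(2·9.81) = 5.824 m

h_f ≈ 5.82 m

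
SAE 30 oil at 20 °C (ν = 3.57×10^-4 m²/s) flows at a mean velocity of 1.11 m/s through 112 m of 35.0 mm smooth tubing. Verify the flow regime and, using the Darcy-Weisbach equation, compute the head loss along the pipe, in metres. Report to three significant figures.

Re = VD/ν = 1.11·0.03500/3.57×10^-4 = 109 → laminar (Re < 2300)
f = 64/Re = 0.5881
h_f = f(L/D)V²/(2g) = 0.5881·(112/0.03500)·1.11²/(2·9.81) = 118.2 m

h_f ≈ 118 m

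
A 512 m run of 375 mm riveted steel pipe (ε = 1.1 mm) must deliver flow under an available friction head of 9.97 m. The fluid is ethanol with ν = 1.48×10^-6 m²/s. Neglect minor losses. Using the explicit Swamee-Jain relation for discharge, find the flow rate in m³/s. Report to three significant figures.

Swamee-Jain (Type II): Q = -0.965·√(gD⁵h_f/L)·ln[ε/(3.7D) + √(3.17ν²L/(gD³h_f))]
√(gD⁵h_f/L) = √(9.81·0.375⁵·9.97/512) = 0.03764
ε/(3.7D) = 7.93×10^-4; √(3.17ν²L/(gD³h_f)) = 2.63×10^-5
Q = -0.965·0.03764·ln(8.190×10^-4) = 0.2581 m³/s
Check: V = 2.34 m/s, Re = 5.92×10^5, f = 0.02633, h_f = 10.0 m ≈ 9.97 m ✓

Q ≈ 0.258 m³/s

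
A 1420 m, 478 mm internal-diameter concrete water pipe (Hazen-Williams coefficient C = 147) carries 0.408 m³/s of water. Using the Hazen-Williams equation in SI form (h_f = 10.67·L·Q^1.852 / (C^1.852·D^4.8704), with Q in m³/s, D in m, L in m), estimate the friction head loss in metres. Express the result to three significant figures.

h_f ≈ 10.2 m

h_f = 10.67·1420·0.408^1.852 / (147^1.852·0.478^4.8704) = 10.16 m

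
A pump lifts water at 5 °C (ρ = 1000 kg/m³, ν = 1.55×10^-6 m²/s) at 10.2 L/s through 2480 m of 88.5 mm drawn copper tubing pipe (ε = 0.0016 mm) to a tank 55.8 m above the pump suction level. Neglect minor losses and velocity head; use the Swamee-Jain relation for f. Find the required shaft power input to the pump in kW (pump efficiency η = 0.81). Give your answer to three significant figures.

P_shaft ≈ 15.7 kW

V = 4Q/(πD²) = 1.658 m/s; Re = 9.47×10^4; ε/D = 1.81×10^-5; f = 0.01818
h_f = f(L/D)V²/2g = 71.38 m
Total head H = z + h_f = 55.8 + 71.38 = 127.2 m
P_hyd = ρgQH = 1000·9.81·0.0102·127.2 = 12.73 kW
P_shaft = P_hyd/η = 12.73/0.81 = 15.71 kW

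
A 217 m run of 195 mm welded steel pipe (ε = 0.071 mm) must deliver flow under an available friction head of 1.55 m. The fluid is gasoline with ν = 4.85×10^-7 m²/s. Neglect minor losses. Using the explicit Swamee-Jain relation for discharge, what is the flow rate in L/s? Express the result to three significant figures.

Q ≈ 38.2 L/s

Swamee-Jain (Type II): Q = -0.965·√(gD⁵h_f/L)·ln[ε/(3.7D) + √(3.17ν²L/(gD³h_f))]
√(gD⁵h_f/L) = √(9.81·0.195⁵·1.55/217) = 0.004445
ε/(3.7D) = 9.84×10^-5; √(3.17ν²L/(gD³h_f)) = 3.79×10^-5
Q = -0.965·0.004445·ln(1.363×10^-4) = 0.03818 m³/s
Check: V = 1.28 m/s, Re = 5.14×10^5, f = 0.01683, h_f = 1.56 m ≈ 1.55 m ✓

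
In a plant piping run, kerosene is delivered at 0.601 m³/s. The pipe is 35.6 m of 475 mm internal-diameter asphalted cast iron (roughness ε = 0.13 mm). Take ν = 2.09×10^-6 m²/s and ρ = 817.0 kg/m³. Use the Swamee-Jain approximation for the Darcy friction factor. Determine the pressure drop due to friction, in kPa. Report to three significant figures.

V = 4Q/(πD²) = 4·0.601/(π·0.475²) = 3.392 m/s
Re = VD/ν = 3.392·0.475/2.09×10^-6 = 7.71×10^5 → turbulent
ε/D = 0.13/475 = 2.74×10^-4
Swamee-Jain: f = 0.01572
h_f = f(L/D)V²/(2g) = 0.01572·(35.6/0.475)·3.392²/(2·9.81) = 0.6908 m
Δp = ρg·h_f = 817.0·9.81·0.6908 = 5.536 kPa

Δp ≈ 5.54 kPa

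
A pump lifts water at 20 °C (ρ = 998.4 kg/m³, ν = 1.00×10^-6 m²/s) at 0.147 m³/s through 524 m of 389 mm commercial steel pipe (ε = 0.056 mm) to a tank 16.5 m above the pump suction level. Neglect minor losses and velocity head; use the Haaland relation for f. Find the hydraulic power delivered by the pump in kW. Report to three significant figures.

V = 4Q/(πD²) = 1.237 m/s; Re = 4.81×10^5; ε/D = 1.44×10^-4; f = 0.01479
h_f = f(L/D)V²/2g = 1.554 m
Total head H = z + h_f = 16.5 + 1.554 = 18.05 m
P_hyd = ρgQH = 998.4·9.81·0.147·18.05 = 25.99 kW

P_hyd ≈ 26.0 kW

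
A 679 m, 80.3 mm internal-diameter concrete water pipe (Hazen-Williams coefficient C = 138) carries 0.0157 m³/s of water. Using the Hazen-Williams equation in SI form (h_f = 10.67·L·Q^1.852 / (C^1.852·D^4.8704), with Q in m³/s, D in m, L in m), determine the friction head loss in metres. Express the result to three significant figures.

h_f = 10.67·679·0.0157^1.852 / (138^1.852·0.0803^4.8704) = 77.67 m

h_f ≈ 77.7 m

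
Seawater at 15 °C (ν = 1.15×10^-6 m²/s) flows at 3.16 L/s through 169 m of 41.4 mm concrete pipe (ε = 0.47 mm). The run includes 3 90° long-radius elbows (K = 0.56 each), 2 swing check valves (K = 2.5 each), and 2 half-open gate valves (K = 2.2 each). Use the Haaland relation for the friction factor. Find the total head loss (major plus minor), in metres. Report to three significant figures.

H_L ≈ 49.3 m

V = 4Q/(πD²) = 2.347 m/s; V²/2g = 0.2809 m
Re = 8.45×10^4, ε/D = 0.0114 → f = 0.04028 (Haaland)
Major: h_f = f(L/D)·V²/2g = 0.04028·4082·0.2809 = 46.18 m
Minor: ΣK = 11.1; h_m = ΣK·V²/2g = 3.112 m
Total H_L = 46.18 + 3.112 = 49.29 m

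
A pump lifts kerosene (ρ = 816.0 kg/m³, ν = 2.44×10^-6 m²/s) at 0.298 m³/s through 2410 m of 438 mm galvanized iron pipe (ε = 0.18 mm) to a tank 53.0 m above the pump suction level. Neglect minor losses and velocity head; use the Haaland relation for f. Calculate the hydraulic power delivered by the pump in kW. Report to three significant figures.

P_hyd ≈ 172 kW

V = 4Q/(πD²) = 1.978 m/s; Re = 3.55×10^5; ε/D = 4.11×10^-4; f = 0.01733
h_f = f(L/D)V²/2g = 19.01 m
Total head H = z + h_f = 53.0 + 19.01 = 72.01 m
P_hyd = ρgQH = 816.0·9.81·0.298·72.01 = 171.8 kW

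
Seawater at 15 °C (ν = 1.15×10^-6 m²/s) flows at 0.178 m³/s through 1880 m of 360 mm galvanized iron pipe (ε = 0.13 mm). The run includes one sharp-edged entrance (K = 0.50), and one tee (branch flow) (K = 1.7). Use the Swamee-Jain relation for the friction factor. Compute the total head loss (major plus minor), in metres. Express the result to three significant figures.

V = 4Q/(πD²) = 1.749 m/s; V²/2g = 0.1559 m
Re = 5.47×10^5, ε/D = 3.61×10^-4 → f = 0.01675 (Swamee-Jain)
Major: h_f = f(L/D)·V²/2g = 0.01675·5222·0.1559 = 13.63 m
Minor: ΣK = 2.20; h_m = ΣK·V²/2g = 0.3429 m
Total H_L = 13.63 + 0.3429 = 13.98 m

H_L ≈ 14.0 m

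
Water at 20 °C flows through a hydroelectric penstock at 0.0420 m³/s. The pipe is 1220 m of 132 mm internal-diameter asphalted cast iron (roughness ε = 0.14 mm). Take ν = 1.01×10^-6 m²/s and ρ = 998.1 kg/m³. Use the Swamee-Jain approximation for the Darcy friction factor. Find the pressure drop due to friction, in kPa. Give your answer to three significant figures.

V = 4Q/(πD²) = 4·0.0420/(π·0.132²) = 3.069 m/s
Re = VD/ν = 3.069·0.132/1.01×10^-6 = 4.01×10^5 → turbulent
ε/D = 0.14/132 = 0.00106
Swamee-Jain: f = 0.02076
h_f = f(L/D)V²/(2g) = 0.02076·(1220/0.132)·3.069²/(2·9.81) = 92.11 m
Δp = ρg·h_f = 998.1·9.81·92.11 = 901.9 kPa

Δp ≈ 902 kPa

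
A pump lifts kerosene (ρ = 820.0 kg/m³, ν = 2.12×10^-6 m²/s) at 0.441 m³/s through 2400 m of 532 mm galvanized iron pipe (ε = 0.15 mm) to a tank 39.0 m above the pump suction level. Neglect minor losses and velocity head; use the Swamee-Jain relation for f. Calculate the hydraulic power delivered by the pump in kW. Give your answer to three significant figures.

P_hyd ≈ 190 kW

V = 4Q/(πD²) = 1.984 m/s; Re = 4.98×10^5; ε/D = 2.82×10^-4; f = 0.01623
h_f = f(L/D)V²/2g = 14.69 m
Total head H = z + h_f = 39.0 + 14.69 = 53.69 m
P_hyd = ρgQH = 820.0·9.81·0.441·53.69 = 190.5 kW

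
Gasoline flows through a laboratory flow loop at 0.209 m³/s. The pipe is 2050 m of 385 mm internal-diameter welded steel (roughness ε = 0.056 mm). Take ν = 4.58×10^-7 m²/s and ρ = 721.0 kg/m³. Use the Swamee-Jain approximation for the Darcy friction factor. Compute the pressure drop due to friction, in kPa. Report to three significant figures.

V = 4Q/(πD²) = 4·0.209/(π·0.385²) = 1.795 m/s
Re = VD/ν = 1.795·0.385/4.58×10^-7 = 1.51×10^6 → turbulent
ε/D = 0.056/385 = 1.45×10^-4
Swamee-Jain: f = 0.01378
h_f = f(L/D)V²/(2g) = 0.01378·(2050/0.385)·1.795²/(2·9.81) = 12.06 m
Δp = ρg·h_f = 721.0·9.81·12.06 = 85.27 kPa

Δp ≈ 85.3 kPa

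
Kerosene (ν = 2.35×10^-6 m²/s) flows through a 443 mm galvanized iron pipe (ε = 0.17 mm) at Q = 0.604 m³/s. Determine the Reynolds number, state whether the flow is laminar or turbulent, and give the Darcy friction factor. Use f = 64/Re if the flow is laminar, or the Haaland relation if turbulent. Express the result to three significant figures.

Re ≈ 7.39×10^5; turbulent; f ≈ 0.0165

V = 4Q/(πD²) = 3.919 m/s
Re = VD/ν = 3.919·0.443/2.35×10^-6 = 7.39×10^5
Re > 4000 → turbulent; ε/D = 3.84×10^-4
Haaland: f = 0.01649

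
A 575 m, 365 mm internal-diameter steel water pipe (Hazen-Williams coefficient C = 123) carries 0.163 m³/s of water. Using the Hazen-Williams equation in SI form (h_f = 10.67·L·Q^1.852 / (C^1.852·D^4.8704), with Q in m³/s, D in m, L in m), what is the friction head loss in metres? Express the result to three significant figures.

h_f ≈ 3.89 m

h_f = 10.67·575·0.163^1.852 / (123^1.852·0.365^4.8704) = 3.891 m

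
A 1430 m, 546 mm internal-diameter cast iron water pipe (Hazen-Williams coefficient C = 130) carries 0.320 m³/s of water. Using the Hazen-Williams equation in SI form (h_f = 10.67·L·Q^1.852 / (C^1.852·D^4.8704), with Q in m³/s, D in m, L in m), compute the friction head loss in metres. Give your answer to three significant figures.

h_f ≈ 4.29 m

h_f = 10.67·1430·0.320^1.852 / (130^1.852·0.546^4.8704) = 4.285 m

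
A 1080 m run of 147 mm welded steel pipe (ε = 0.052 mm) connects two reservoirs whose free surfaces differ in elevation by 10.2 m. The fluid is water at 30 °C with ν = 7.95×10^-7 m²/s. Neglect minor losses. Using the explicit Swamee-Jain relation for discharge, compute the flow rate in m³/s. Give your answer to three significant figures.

Swamee-Jain (Type II): Q = -0.965·√(gD⁵h_f/L)·ln[ε/(3.7D) + √(3.17ν²L/(gD³h_f))]
√(gD⁵h_f/L) = √(9.81·0.147⁵·10.2/1080) = 0.002522
ε/(3.7D) = 9.56×10^-5; √(3.17ν²L/(gD³h_f)) = 8.25×10^-5
Q = -0.965·0.002522·ln(1.781×10^-4) = 0.02101 m³/s
Check: V = 1.24 m/s, Re = 2.29×10^5, f = 0.01787, h_f = 10.3 m ≈ 10.2 m ✓

Q ≈ 0.0210 m³/s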